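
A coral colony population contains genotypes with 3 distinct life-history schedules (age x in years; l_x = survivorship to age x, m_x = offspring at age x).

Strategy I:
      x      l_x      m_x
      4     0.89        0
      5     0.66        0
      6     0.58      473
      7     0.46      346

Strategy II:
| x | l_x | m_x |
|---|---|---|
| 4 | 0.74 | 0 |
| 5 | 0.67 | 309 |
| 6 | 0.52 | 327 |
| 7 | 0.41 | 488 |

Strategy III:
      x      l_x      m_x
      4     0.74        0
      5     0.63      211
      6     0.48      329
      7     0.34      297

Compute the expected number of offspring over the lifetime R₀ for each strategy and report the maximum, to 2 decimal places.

577.15

Strategy I: R₀ = 0.89×0 + 0.66×0 + 0.58×473 + 0.46×346 = 433.5000
Strategy II: R₀ = 0.74×0 + 0.67×309 + 0.52×327 + 0.41×488 = 577.1500
Strategy III: R₀ = 0.74×0 + 0.63×211 + 0.48×329 + 0.34×297 = 391.8300
Highest R₀: strategy II with 577.1500.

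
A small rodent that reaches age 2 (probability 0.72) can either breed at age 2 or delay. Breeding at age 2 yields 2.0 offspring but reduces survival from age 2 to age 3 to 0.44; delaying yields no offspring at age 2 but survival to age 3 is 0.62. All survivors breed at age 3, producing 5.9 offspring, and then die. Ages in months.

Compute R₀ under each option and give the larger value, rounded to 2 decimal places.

3.31

breed at age 2: R₀ = 0.72 × (2.0 + 0.44 × 5.9) = 0.72 × 4.5960 = 3.3091
delay to age 3: R₀ = 0.72 × (0.62 × 5.9) = 0.72 × 3.6580 = 2.6338
Higher: breed at age 2 (3.3091).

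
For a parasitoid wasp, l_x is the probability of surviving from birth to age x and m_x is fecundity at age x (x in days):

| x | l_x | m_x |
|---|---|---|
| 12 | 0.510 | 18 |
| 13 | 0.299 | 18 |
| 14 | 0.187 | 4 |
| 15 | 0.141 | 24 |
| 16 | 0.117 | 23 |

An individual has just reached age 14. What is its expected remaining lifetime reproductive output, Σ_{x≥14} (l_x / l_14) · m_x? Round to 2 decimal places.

l_14 = 0.187. Conditional survival from age 14 to x is l_x / l_14.
  x=14: (0.187/0.187) × 4 = 4.0000
  x=15: (0.141/0.187) × 24 = 18.0963
  x=16: (0.117/0.187) × 23 = 14.3904
Sum = 4.0000 + 18.0963 + 14.3904 = 36.4866

36.49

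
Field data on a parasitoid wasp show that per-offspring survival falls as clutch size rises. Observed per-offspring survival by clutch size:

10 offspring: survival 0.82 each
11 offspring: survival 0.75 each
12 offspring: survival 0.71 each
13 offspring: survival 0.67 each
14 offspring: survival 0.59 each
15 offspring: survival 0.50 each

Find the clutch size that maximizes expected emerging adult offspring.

13

Expected emerging adult offspring = c × s(c):
  c=10: 10 × 0.82 = 8.200
  c=11: 11 × 0.75 = 8.250
  c=12: 12 × 0.71 = 8.520
  c=13: 13 × 0.67 = 8.710
  c=14: 14 × 0.59 = 8.260
  c=15: 15 × 0.50 = 7.500
Maximum at c = 13 (8.710 emerging adult offspring).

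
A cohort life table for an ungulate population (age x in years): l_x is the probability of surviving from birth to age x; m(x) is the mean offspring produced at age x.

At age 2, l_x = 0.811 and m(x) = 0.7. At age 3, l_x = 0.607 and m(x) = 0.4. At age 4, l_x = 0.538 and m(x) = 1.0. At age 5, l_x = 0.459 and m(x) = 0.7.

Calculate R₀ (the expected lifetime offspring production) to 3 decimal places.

1.670

R₀ = Σ l_x m(x):
  age 2: 0.811 × 0.7 = 0.5677
  age 3: 0.607 × 0.4 = 0.2428
  age 4: 0.538 × 1.0 = 0.5380
  age 5: 0.459 × 0.7 = 0.3213
R₀ = 0.5677 + 0.2428 + 0.5380 + 0.3213 = 1.6698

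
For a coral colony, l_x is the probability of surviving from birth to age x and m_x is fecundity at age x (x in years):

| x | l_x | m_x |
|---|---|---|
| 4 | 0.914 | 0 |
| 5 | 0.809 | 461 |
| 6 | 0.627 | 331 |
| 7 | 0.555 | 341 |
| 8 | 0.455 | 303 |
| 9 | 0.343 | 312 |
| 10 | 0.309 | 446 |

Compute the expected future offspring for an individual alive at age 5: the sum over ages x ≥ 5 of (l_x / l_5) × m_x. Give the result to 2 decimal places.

1424.52

l_5 = 0.809. Conditional survival from age 5 to x is l_x / l_5.
  x=5: (0.809/0.809) × 461 = 461.0000
  x=6: (0.627/0.809) × 331 = 256.5352
  x=7: (0.555/0.809) × 341 = 233.9370
  x=8: (0.455/0.809) × 303 = 170.4141
  x=9: (0.343/0.809) × 312 = 132.2818
  x=10: (0.309/0.809) × 446 = 170.3511
Sum = 461.0000 + 256.5352 + 233.9370 + 170.4141 + 132.2818 + 170.3511 = 1424.5192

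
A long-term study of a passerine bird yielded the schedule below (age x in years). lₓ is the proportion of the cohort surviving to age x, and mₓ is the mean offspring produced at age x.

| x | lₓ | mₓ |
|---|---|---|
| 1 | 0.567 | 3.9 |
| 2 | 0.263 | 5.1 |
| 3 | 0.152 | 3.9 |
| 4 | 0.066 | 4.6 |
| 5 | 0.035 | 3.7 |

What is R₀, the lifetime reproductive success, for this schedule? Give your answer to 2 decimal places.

R₀ = Σ lₓ mₓ:
  age 1: 0.567 × 3.9 = 2.2113
  age 2: 0.263 × 5.1 = 1.3413
  age 3: 0.152 × 3.9 = 0.5928
  age 4: 0.066 × 4.6 = 0.3036
  age 5: 0.035 × 3.7 = 0.1295
R₀ = 2.2113 + 1.3413 + 0.5928 + 0.3036 + 0.1295 = 4.5785

4.58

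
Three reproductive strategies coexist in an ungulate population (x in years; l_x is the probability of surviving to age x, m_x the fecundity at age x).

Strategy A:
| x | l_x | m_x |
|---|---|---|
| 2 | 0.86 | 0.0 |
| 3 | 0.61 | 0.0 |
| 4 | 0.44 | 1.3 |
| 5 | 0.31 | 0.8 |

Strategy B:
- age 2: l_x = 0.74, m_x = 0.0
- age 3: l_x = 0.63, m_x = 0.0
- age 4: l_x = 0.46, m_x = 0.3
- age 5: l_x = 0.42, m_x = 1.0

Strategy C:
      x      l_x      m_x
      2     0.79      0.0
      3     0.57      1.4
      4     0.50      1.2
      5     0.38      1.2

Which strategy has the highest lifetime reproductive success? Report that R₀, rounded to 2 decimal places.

Strategy A: R₀ = 0.86×0.0 + 0.61×0.0 + 0.44×1.3 + 0.31×0.8 = 0.8200
Strategy B: R₀ = 0.74×0.0 + 0.63×0.0 + 0.46×0.3 + 0.42×1.0 = 0.5580
Strategy C: R₀ = 0.79×0.0 + 0.57×1.4 + 0.50×1.2 + 0.38×1.2 = 1.8540
Highest R₀: strategy C with 1.8540.

1.85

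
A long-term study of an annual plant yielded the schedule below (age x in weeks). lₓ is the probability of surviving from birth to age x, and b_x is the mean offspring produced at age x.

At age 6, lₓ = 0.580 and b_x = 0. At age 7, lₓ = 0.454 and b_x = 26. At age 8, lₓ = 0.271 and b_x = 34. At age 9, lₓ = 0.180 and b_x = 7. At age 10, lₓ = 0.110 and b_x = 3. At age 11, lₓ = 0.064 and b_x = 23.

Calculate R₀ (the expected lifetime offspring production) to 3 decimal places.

R₀ = Σ lₓ b_x:
  age 6: 0.580 × 0 = 0.0000
  age 7: 0.454 × 26 = 11.8040
  age 8: 0.271 × 34 = 9.2140
  age 9: 0.180 × 7 = 1.2600
  age 10: 0.110 × 3 = 0.3300
  age 11: 0.064 × 23 = 1.4720
R₀ = 0.0000 + 11.8040 + 9.2140 + 1.2600 + 0.3300 + 1.4720 = 24.0800

24.080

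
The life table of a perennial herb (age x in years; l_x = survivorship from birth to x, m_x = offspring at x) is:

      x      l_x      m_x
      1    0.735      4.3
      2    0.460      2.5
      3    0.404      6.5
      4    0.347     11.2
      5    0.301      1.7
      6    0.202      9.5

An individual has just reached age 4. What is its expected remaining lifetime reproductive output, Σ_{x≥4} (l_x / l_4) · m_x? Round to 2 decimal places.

18.20

l_4 = 0.347. Conditional survival from age 4 to x is l_x / l_4.
  x=4: (0.347/0.347) × 11.2 = 11.2000
  x=5: (0.301/0.347) × 1.7 = 1.4746
  x=6: (0.202/0.347) × 9.5 = 5.5303
Sum = 11.2000 + 1.4746 + 5.5303 = 18.2049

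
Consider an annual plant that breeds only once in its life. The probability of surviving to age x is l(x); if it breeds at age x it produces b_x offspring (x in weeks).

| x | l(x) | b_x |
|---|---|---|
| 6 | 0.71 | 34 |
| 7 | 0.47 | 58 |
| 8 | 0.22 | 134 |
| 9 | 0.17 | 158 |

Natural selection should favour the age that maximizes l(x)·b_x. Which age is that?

8

Expected offspring if breeding at age x = l(x) × b_x:
  age 6: 0.71 × 34 = 24.140
  age 7: 0.47 × 58 = 27.260
  age 8: 0.22 × 134 = 29.480
  age 9: 0.17 × 158 = 26.860
Maximum at age 8 (29.480).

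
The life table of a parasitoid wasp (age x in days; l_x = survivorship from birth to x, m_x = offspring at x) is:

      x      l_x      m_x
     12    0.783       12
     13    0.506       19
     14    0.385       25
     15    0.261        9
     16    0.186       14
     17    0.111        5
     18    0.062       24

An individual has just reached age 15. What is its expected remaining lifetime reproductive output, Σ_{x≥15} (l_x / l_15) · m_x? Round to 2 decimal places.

l_15 = 0.261. Conditional survival from age 15 to x is l_x / l_15.
  x=15: (0.261/0.261) × 9 = 9.0000
  x=16: (0.186/0.261) × 14 = 9.9770
  x=17: (0.111/0.261) × 5 = 2.1264
  x=18: (0.062/0.261) × 24 = 5.7011
Sum = 9.0000 + 9.9770 + 2.1264 + 5.7011 = 26.8046

26.80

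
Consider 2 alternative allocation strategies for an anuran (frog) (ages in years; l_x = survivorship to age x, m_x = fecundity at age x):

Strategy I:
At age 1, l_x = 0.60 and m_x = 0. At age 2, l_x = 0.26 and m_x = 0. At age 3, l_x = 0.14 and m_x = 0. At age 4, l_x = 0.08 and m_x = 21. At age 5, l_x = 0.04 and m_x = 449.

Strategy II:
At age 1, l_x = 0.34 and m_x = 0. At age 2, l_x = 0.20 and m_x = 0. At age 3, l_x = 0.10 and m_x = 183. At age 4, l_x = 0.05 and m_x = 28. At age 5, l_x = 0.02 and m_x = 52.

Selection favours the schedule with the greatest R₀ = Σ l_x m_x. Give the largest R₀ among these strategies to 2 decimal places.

Strategy I: R₀ = 0.60×0 + 0.26×0 + 0.14×0 + 0.08×21 + 0.04×449 = 19.6400
Strategy II: R₀ = 0.34×0 + 0.20×0 + 0.10×183 + 0.05×28 + 0.02×52 = 20.7400
Highest R₀: strategy II with 20.7400.

20.74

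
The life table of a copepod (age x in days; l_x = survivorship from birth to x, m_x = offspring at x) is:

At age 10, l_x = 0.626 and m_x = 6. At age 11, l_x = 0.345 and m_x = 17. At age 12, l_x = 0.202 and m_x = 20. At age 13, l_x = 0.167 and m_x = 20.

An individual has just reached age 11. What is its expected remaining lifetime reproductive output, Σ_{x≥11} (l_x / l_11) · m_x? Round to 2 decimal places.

38.39

l_11 = 0.345. Conditional survival from age 11 to x is l_x / l_11.
  x=11: (0.345/0.345) × 17 = 17.0000
  x=12: (0.202/0.345) × 20 = 11.7101
  x=13: (0.167/0.345) × 20 = 9.6812
Sum = 17.0000 + 11.7101 + 9.6812 = 38.3913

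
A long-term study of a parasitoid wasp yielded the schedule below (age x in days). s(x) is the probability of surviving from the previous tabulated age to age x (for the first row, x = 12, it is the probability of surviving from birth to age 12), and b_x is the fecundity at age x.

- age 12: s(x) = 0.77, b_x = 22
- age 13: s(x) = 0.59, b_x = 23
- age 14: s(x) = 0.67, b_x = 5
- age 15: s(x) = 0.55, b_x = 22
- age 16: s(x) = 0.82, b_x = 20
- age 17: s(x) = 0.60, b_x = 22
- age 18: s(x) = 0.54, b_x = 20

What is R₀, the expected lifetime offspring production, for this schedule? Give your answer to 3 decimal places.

38.041

Survivorship from birth: l_x = s_12·s_13·…·s_x.
  l_12 = 0.77000
  l_13 = 0.45430
  l_14 = 0.30438
  l_15 = 0.16741
  l_16 = 0.13728
  l_17 = 0.08237
  l_18 = 0.04448
R₀ = Σ l_x b_x:
  age 12: 0.77000 × 22 = 16.9400
  age 13: 0.45430 × 23 = 10.4489
  age 14: 0.30438 × 5 = 1.5219
  age 15: 0.16741 × 22 = 3.6830
  age 16: 0.13728 × 20 = 2.7456
  age 17: 0.08237 × 22 = 1.8121
  age 18: 0.04448 × 20 = 0.8896
R₀ = 16.9400 + 10.4489 + 1.5219 + 3.6830 + 2.7456 + 1.8121 + 0.8896 = 38.0412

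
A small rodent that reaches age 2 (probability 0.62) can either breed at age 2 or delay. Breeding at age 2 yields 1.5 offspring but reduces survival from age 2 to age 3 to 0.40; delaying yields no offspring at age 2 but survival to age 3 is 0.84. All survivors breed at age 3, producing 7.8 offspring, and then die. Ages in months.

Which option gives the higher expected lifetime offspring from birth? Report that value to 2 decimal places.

breed at age 2: R₀ = 0.62 × (1.5 + 0.40 × 7.8) = 0.62 × 4.6200 = 2.8644
delay to age 3: R₀ = 0.62 × (0.84 × 7.8) = 0.62 × 6.5520 = 4.0622
Higher: delay to age 3 (4.0622).

4.06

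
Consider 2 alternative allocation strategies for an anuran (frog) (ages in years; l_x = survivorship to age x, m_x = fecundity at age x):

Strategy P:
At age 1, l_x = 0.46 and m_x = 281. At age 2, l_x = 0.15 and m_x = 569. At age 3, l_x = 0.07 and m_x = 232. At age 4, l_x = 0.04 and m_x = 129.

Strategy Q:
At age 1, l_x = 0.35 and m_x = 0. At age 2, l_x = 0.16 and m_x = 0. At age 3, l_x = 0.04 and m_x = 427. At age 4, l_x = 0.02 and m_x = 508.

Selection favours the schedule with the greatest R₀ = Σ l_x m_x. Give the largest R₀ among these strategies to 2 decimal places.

236.01

Strategy P: R₀ = 0.46×281 + 0.15×569 + 0.07×232 + 0.04×129 = 236.0100
Strategy Q: R₀ = 0.35×0 + 0.16×0 + 0.04×427 + 0.02×508 = 27.2400
Highest R₀: strategy P with 236.0100.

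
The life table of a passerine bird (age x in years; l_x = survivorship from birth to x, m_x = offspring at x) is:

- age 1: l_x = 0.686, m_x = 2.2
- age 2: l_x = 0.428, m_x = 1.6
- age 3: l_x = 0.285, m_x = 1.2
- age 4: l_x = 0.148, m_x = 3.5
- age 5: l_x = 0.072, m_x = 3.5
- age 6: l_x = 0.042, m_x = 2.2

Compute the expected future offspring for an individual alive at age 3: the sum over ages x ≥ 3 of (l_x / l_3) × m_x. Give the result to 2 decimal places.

4.23

l_3 = 0.285. Conditional survival from age 3 to x is l_x / l_3.
  x=3: (0.285/0.285) × 1.2 = 1.2000
  x=4: (0.148/0.285) × 3.5 = 1.8175
  x=5: (0.072/0.285) × 3.5 = 0.8842
  x=6: (0.042/0.285) × 2.2 = 0.3242
Sum = 1.2000 + 1.8175 + 0.8842 + 0.3242 = 4.2260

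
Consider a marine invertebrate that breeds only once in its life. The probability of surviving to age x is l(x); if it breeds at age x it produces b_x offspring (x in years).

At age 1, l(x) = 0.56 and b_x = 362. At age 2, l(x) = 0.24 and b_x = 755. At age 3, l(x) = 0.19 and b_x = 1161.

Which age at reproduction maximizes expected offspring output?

Expected offspring if breeding at age x = l(x) × b_x:
  age 1: 0.56 × 362 = 202.720
  age 2: 0.24 × 755 = 181.200
  age 3: 0.19 × 1161 = 220.590
Maximum at age 3 (220.590).

3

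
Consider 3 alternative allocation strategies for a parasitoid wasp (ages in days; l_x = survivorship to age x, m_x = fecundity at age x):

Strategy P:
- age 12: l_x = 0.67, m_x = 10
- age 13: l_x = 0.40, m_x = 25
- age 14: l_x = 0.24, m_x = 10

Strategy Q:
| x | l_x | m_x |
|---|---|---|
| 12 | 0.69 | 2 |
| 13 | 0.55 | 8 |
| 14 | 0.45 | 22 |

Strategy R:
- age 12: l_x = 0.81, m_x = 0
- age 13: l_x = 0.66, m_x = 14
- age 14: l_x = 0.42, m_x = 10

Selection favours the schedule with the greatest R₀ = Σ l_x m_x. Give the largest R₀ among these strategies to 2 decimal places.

Strategy P: R₀ = 0.67×10 + 0.40×25 + 0.24×10 = 19.1000
Strategy Q: R₀ = 0.69×2 + 0.55×8 + 0.45×22 = 15.6800
Strategy R: R₀ = 0.81×0 + 0.66×14 + 0.42×10 = 13.4400
Highest R₀: strategy P with 19.1000.

19.10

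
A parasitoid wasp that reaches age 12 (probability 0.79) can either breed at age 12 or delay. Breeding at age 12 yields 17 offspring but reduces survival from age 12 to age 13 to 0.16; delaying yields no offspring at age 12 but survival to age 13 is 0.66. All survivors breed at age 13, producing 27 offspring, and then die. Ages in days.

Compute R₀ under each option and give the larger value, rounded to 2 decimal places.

breed at age 12: R₀ = 0.79 × (17 + 0.16 × 27) = 0.79 × 21.3200 = 16.8428
delay to age 13: R₀ = 0.79 × (0.66 × 27) = 0.79 × 17.8200 = 14.0778
Higher: breed at age 12 (16.8428).

16.84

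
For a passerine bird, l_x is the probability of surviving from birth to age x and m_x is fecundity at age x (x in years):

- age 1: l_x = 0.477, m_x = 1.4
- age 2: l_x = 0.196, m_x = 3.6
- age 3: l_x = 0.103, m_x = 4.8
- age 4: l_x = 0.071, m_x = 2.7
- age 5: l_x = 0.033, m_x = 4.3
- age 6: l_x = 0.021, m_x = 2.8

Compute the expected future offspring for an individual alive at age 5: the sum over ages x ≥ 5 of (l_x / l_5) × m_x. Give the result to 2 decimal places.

6.08

l_5 = 0.033. Conditional survival from age 5 to x is l_x / l_5.
  x=5: (0.033/0.033) × 4.3 = 4.3000
  x=6: (0.021/0.033) × 2.8 = 1.7818
Sum = 4.3000 + 1.7818 = 6.0818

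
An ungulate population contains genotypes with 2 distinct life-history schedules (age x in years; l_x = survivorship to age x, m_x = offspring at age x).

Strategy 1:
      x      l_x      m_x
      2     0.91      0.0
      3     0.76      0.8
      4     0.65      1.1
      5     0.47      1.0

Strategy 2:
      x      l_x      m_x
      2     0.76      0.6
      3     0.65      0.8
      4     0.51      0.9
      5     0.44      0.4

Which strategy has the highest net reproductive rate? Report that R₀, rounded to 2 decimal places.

1.79

Strategy 1: R₀ = 0.91×0.0 + 0.76×0.8 + 0.65×1.1 + 0.47×1.0 = 1.7930
Strategy 2: R₀ = 0.76×0.6 + 0.65×0.8 + 0.51×0.9 + 0.44×0.4 = 1.6110
Highest R₀: strategy 1 with 1.7930.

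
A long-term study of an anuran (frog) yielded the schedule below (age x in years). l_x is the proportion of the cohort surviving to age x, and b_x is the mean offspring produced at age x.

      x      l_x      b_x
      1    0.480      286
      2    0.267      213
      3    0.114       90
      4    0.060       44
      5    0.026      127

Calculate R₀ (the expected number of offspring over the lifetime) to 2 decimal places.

R₀ = Σ l_x b_x:
  age 1: 0.480 × 286 = 137.2800
  age 2: 0.267 × 213 = 56.8710
  age 3: 0.114 × 90 = 10.2600
  age 4: 0.060 × 44 = 2.6400
  age 5: 0.026 × 127 = 3.3020
R₀ = 137.2800 + 56.8710 + 10.2600 + 2.6400 + 3.3020 = 210.3530

210.35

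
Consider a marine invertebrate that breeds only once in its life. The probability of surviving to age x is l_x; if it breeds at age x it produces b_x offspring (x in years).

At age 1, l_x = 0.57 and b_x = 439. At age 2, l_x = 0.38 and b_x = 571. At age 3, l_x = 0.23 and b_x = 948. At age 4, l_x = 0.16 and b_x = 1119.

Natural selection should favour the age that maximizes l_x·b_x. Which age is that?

Expected offspring if breeding at age x = l_x × b_x:
  age 1: 0.57 × 439 = 250.230
  age 2: 0.38 × 571 = 216.980
  age 3: 0.23 × 948 = 218.040
  age 4: 0.16 × 1119 = 179.040
Maximum at age 1 (250.230).

1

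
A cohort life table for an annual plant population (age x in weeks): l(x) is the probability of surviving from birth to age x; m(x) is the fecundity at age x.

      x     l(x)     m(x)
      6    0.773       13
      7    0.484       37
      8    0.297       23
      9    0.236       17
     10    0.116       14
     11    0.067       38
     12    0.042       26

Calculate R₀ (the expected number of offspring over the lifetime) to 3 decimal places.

R₀ = Σ l(x) m(x):
  age 6: 0.773 × 13 = 10.0490
  age 7: 0.484 × 37 = 17.9080
  age 8: 0.297 × 23 = 6.8310
  age 9: 0.236 × 17 = 4.0120
  age 10: 0.116 × 14 = 1.6240
  age 11: 0.067 × 38 = 2.5460
  age 12: 0.042 × 26 = 1.0920
R₀ = 10.0490 + 17.9080 + 6.8310 + 4.0120 + 1.6240 + 2.5460 + 1.0920 = 44.0620

44.062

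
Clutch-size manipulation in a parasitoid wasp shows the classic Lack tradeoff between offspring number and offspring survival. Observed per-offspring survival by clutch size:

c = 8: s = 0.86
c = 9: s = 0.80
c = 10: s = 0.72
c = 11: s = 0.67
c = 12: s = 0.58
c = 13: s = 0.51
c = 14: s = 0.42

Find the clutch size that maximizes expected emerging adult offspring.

11

Expected emerging adult offspring = c × s(c):
  c=8: 8 × 0.86 = 6.880
  c=9: 9 × 0.80 = 7.200
  c=10: 10 × 0.72 = 7.200
  c=11: 11 × 0.67 = 7.370
  c=12: 12 × 0.58 = 6.960
  c=13: 13 × 0.51 = 6.630
  c=14: 14 × 0.42 = 5.880
Maximum at c = 11 (7.370 emerging adult offspring).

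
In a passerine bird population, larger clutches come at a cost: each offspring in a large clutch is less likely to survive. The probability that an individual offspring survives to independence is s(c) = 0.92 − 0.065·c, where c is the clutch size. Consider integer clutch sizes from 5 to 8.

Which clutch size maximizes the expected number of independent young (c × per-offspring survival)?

7

Expected independent young = c × s(c):
  c=5: 5 × 0.595 = 2.975
  c=6: 6 × 0.530 = 3.180
  c=7: 7 × 0.465 = 3.255
  c=8: 8 × 0.400 = 3.200
Maximum at c = 7 (3.255 independent young).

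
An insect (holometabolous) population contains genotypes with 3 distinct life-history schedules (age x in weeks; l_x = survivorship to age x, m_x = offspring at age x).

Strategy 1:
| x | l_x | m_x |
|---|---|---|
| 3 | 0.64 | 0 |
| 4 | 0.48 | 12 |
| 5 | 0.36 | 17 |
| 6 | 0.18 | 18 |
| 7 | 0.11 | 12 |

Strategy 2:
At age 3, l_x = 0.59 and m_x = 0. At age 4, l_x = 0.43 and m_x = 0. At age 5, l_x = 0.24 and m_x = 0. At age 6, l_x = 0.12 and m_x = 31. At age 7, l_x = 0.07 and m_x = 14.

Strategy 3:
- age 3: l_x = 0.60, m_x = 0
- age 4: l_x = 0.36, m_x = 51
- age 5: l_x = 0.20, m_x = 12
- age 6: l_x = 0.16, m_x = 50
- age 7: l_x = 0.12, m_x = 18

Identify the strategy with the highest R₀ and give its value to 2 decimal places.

30.92

Strategy 1: R₀ = 0.64×0 + 0.48×12 + 0.36×17 + 0.18×18 + 0.11×12 = 16.4400
Strategy 2: R₀ = 0.59×0 + 0.43×0 + 0.24×0 + 0.12×31 + 0.07×14 = 4.7000
Strategy 3: R₀ = 0.60×0 + 0.36×51 + 0.20×12 + 0.16×50 + 0.12×18 = 30.9200
Highest R₀: strategy 3 with 30.9200.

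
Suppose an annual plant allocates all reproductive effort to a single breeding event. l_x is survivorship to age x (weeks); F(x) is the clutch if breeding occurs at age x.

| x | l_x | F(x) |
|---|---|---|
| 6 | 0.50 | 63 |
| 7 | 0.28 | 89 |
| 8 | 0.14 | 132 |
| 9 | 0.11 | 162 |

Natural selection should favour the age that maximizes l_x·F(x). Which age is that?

6

Expected offspring if breeding at age x = l_x × F(x):
  age 6: 0.50 × 63 = 31.500
  age 7: 0.28 × 89 = 24.920
  age 8: 0.14 × 132 = 18.480
  age 9: 0.11 × 162 = 17.820
Maximum at age 6 (31.500).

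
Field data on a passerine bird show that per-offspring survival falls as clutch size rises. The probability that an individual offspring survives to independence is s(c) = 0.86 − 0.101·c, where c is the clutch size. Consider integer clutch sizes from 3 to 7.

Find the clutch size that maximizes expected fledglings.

4

Expected fledglings = c × s(c):
  c=3: 3 × 0.557 = 1.671
  c=4: 4 × 0.456 = 1.824
  c=5: 5 × 0.355 = 1.775
  c=6: 6 × 0.254 = 1.524
  c=7: 7 × 0.153 = 1.071
Maximum at c = 4 (1.824 fledglings).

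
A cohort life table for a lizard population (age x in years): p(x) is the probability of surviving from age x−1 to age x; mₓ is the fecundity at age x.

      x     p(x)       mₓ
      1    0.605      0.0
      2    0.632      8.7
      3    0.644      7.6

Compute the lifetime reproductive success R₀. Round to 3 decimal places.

5.198

Survivorship from birth: l_x = p_1·p_2·…·p_x.
  l_1 = 0.60500
  l_2 = 0.38236
  l_3 = 0.24624
R₀ = Σ l_x mₓ:
  age 1: 0.60500 × 0.0 = 0.0000
  age 2: 0.38236 × 8.7 = 3.3265
  age 3: 0.24624 × 7.6 = 1.8714
R₀ = 0.0000 + 3.3265 + 1.8714 = 5.1980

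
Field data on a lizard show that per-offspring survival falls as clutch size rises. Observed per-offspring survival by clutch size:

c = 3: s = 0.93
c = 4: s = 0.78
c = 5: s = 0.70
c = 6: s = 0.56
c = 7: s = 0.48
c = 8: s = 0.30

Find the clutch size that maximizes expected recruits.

Expected recruits = c × s(c):
  c=3: 3 × 0.93 = 2.790
  c=4: 4 × 0.78 = 3.120
  c=5: 5 × 0.70 = 3.500
  c=6: 6 × 0.56 = 3.360
  c=7: 7 × 0.48 = 3.360
  c=8: 8 × 0.30 = 2.400
Maximum at c = 5 (3.500 recruits).

5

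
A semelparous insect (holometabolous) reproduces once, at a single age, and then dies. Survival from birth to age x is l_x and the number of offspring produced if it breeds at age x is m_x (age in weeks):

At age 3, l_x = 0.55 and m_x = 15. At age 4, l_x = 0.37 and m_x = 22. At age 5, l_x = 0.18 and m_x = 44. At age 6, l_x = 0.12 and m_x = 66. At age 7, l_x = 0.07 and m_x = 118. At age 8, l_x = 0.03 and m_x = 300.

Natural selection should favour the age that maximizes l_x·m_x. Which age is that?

Expected offspring if breeding at age x = l_x × m_x:
  age 3: 0.55 × 15 = 8.250
  age 4: 0.37 × 22 = 8.140
  age 5: 0.18 × 44 = 7.920
  age 6: 0.12 × 66 = 7.920
  age 7: 0.07 × 118 = 8.260
  age 8: 0.03 × 300 = 9.000
Maximum at age 8 (9.000).

8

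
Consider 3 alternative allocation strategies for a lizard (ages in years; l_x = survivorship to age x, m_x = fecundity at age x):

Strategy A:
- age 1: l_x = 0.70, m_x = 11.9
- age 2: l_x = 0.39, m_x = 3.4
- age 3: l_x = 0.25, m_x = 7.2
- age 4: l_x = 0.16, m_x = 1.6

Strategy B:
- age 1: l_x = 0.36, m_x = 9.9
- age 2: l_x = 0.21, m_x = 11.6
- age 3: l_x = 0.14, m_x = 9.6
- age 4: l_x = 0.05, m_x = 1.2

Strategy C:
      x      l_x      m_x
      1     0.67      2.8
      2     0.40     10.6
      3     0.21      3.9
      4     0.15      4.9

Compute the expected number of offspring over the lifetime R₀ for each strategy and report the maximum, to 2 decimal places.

11.71

Strategy A: R₀ = 0.70×11.9 + 0.39×3.4 + 0.25×7.2 + 0.16×1.6 = 11.7120
Strategy B: R₀ = 0.36×9.9 + 0.21×11.6 + 0.14×9.6 + 0.05×1.2 = 7.4040
Strategy C: R₀ = 0.67×2.8 + 0.40×10.6 + 0.21×3.9 + 0.15×4.9 = 7.6700
Highest R₀: strategy A with 11.7120.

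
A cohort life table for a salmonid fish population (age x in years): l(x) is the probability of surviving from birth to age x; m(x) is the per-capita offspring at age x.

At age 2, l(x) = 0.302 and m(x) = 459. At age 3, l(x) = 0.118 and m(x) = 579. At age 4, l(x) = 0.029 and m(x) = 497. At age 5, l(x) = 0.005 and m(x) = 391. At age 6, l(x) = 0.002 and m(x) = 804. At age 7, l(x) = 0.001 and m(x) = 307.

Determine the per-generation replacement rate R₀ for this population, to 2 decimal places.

R₀ = Σ l(x) m(x):
  age 2: 0.302 × 459 = 138.6180
  age 3: 0.118 × 579 = 68.3220
  age 4: 0.029 × 497 = 14.4130
  age 5: 0.005 × 391 = 1.9550
  age 6: 0.002 × 804 = 1.6080
  age 7: 0.001 × 307 = 0.3070
R₀ = 138.6180 + 68.3220 + 14.4130 + 1.9550 + 1.6080 + 0.3070 = 225.2230

225.22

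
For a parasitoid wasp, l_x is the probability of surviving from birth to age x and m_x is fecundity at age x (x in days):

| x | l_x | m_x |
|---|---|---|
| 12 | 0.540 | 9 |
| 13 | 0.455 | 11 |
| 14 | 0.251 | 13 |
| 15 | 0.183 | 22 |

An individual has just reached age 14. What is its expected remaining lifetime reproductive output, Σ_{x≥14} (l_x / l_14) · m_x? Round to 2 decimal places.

29.04

l_14 = 0.251. Conditional survival from age 14 to x is l_x / l_14.
  x=14: (0.251/0.251) × 13 = 13.0000
  x=15: (0.183/0.251) × 22 = 16.0398
Sum = 13.0000 + 16.0398 = 29.0398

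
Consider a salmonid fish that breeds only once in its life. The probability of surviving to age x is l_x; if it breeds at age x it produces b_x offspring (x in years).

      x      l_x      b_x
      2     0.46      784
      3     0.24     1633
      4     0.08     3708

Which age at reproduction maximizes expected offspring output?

Expected offspring if breeding at age x = l_x × b_x:
  age 2: 0.46 × 784 = 360.640
  age 3: 0.24 × 1633 = 391.920
  age 4: 0.08 × 3708 = 296.640
Maximum at age 3 (391.920).

3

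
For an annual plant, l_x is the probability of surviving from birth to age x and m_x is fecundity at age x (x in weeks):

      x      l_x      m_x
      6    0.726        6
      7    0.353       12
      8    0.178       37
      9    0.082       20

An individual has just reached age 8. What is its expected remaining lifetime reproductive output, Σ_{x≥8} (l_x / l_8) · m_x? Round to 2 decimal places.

46.21

l_8 = 0.178. Conditional survival from age 8 to x is l_x / l_8.
  x=8: (0.178/0.178) × 37 = 37.0000
  x=9: (0.082/0.178) × 20 = 9.2135
Sum = 37.0000 + 9.2135 = 46.2135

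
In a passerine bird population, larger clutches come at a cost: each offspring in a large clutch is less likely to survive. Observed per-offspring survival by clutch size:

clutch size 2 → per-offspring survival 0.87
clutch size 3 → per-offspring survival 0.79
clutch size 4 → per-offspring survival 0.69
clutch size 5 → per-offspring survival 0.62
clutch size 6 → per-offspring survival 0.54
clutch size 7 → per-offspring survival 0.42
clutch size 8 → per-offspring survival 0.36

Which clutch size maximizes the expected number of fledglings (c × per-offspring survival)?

6

Expected fledglings = c × s(c):
  c=2: 2 × 0.87 = 1.740
  c=3: 3 × 0.79 = 2.370
  c=4: 4 × 0.69 = 2.760
  c=5: 5 × 0.62 = 3.100
  c=6: 6 × 0.54 = 3.240
  c=7: 7 × 0.42 = 2.940
  c=8: 8 × 0.36 = 2.880
Maximum at c = 6 (3.240 fledglings).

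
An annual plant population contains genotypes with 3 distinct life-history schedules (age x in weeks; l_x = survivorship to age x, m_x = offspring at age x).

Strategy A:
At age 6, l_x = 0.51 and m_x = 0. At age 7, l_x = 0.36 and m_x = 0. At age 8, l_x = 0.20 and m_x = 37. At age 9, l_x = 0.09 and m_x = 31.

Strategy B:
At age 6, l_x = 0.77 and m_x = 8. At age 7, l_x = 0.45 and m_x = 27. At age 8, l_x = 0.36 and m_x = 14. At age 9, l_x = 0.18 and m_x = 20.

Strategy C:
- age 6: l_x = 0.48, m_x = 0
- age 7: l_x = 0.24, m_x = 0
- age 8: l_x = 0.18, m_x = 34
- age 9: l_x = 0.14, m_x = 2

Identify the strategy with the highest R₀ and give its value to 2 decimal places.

26.95

Strategy A: R₀ = 0.51×0 + 0.36×0 + 0.20×37 + 0.09×31 = 10.1900
Strategy B: R₀ = 0.77×8 + 0.45×27 + 0.36×14 + 0.18×20 = 26.9500
Strategy C: R₀ = 0.48×0 + 0.24×0 + 0.18×34 + 0.14×2 = 6.4000
Highest R₀: strategy B with 26.9500.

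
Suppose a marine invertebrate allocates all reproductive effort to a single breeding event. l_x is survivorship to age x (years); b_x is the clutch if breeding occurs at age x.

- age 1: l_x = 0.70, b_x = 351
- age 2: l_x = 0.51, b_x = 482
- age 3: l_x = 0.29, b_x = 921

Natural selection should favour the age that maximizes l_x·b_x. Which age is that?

3

Expected offspring if breeding at age x = l_x × b_x:
  age 1: 0.70 × 351 = 245.700
  age 2: 0.51 × 482 = 245.820
  age 3: 0.29 × 921 = 267.090
Maximum at age 3 (267.090).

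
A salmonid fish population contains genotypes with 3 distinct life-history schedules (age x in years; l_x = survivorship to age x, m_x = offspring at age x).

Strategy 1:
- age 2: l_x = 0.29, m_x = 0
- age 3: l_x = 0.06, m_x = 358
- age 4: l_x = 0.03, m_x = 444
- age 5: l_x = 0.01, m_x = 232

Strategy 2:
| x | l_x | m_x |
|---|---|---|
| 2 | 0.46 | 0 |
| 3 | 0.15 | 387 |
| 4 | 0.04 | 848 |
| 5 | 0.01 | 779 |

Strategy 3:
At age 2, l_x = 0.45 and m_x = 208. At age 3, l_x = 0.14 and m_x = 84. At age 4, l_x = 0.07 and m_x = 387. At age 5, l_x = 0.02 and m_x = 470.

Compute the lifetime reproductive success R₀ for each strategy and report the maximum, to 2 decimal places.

141.85

Strategy 1: R₀ = 0.29×0 + 0.06×358 + 0.03×444 + 0.01×232 = 37.1200
Strategy 2: R₀ = 0.46×0 + 0.15×387 + 0.04×848 + 0.01×779 = 99.7600
Strategy 3: R₀ = 0.45×208 + 0.14×84 + 0.07×387 + 0.02×470 = 141.8500
Highest R₀: strategy 3 with 141.8500.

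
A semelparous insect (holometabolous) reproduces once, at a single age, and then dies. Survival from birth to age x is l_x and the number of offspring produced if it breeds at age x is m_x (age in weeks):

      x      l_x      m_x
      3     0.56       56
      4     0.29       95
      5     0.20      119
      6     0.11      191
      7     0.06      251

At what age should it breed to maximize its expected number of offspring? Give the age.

Expected offspring if breeding at age x = l_x × m_x:
  age 3: 0.56 × 56 = 31.360
  age 4: 0.29 × 95 = 27.550
  age 5: 0.20 × 119 = 23.800
  age 6: 0.11 × 191 = 21.010
  age 7: 0.06 × 251 = 15.060
Maximum at age 3 (31.360).

3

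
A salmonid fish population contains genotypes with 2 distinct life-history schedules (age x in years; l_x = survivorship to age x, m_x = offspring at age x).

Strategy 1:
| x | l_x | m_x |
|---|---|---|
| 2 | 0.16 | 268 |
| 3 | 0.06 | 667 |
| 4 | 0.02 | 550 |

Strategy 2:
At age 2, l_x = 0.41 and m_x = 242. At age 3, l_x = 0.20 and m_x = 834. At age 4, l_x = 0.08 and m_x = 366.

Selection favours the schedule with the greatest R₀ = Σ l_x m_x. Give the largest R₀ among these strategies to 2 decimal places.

Strategy 1: R₀ = 0.16×268 + 0.06×667 + 0.02×550 = 93.9000
Strategy 2: R₀ = 0.41×242 + 0.20×834 + 0.08×366 = 295.3000
Highest R₀: strategy 2 with 295.3000.

295.30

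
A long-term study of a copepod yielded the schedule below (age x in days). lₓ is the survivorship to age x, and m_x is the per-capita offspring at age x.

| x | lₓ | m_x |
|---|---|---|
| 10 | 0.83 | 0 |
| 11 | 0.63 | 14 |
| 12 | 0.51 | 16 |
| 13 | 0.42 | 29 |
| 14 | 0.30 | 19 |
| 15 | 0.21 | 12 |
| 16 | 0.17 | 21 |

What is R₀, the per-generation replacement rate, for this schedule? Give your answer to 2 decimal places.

R₀ = Σ lₓ m_x:
  age 10: 0.83 × 0 = 0.0000
  age 11: 0.63 × 14 = 8.8200
  age 12: 0.51 × 16 = 8.1600
  age 13: 0.42 × 29 = 12.1800
  age 14: 0.30 × 19 = 5.7000
  age 15: 0.21 × 12 = 2.5200
  age 16: 0.17 × 21 = 3.5700
R₀ = 0.0000 + 8.8200 + 8.1600 + 12.1800 + 5.7000 + 2.5200 + 3.5700 = 40.9500

40.95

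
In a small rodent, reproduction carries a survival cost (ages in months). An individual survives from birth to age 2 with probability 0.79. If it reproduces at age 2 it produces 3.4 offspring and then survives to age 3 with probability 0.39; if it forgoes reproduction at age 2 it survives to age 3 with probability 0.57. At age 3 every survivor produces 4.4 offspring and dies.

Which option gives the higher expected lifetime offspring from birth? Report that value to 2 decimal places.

4.04

breed at age 2: R₀ = 0.79 × (3.4 + 0.39 × 4.4) = 0.79 × 5.1160 = 4.0416
delay to age 3: R₀ = 0.79 × (0.57 × 4.4) = 0.79 × 2.5080 = 1.9813
Higher: breed at age 2 (4.0416).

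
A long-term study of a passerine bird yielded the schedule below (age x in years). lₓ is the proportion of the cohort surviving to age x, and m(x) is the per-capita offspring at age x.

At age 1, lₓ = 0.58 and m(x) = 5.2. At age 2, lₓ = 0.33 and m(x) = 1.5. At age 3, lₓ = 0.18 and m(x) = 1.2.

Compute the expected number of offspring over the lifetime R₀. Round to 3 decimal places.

3.727

R₀ = Σ lₓ m(x):
  age 1: 0.58 × 5.2 = 3.0160
  age 2: 0.33 × 1.5 = 0.4950
  age 3: 0.18 × 1.2 = 0.2160
R₀ = 3.0160 + 0.4950 + 0.2160 = 3.7270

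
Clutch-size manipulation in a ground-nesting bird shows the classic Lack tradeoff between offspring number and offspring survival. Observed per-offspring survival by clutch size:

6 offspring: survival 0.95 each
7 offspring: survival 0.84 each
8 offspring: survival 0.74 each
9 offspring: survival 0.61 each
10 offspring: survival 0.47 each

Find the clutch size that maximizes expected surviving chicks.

Expected surviving chicks = c × s(c):
  c=6: 6 × 0.95 = 5.700
  c=7: 7 × 0.84 = 5.880
  c=8: 8 × 0.74 = 5.920
  c=9: 9 × 0.61 = 5.490
  c=10: 10 × 0.47 = 4.700
Maximum at c = 8 (5.920 surviving chicks).

8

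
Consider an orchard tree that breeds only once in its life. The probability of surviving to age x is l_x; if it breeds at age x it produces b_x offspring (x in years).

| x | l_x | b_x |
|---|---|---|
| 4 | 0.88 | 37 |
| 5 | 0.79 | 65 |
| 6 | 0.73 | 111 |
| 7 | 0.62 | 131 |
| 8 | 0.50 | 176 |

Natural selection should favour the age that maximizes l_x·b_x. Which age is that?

Expected offspring if breeding at age x = l_x × b_x:
  age 4: 0.88 × 37 = 32.560
  age 5: 0.79 × 65 = 51.350
  age 6: 0.73 × 111 = 81.030
  age 7: 0.62 × 131 = 81.220
  age 8: 0.50 × 176 = 88.000
Maximum at age 8 (88.000).

8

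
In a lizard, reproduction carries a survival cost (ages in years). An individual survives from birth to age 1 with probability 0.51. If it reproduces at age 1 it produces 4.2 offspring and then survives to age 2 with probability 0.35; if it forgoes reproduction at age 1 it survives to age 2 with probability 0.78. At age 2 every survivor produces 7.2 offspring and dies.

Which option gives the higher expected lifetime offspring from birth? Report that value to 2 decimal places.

3.43

breed at age 1: R₀ = 0.51 × (4.2 + 0.35 × 7.2) = 0.51 × 6.7200 = 3.4272
delay to age 2: R₀ = 0.51 × (0.78 × 7.2) = 0.51 × 5.6160 = 2.8642
Higher: breed at age 1 (3.4272).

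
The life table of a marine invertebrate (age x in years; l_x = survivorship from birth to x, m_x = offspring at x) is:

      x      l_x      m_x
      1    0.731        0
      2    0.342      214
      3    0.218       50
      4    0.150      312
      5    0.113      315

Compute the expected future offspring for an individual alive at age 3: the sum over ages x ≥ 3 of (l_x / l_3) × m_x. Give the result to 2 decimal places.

427.96

l_3 = 0.218. Conditional survival from age 3 to x is l_x / l_3.
  x=3: (0.218/0.218) × 50 = 50.0000
  x=4: (0.150/0.218) × 312 = 214.6789
  x=5: (0.113/0.218) × 315 = 163.2798
Sum = 50.0000 + 214.6789 + 163.2798 = 427.9587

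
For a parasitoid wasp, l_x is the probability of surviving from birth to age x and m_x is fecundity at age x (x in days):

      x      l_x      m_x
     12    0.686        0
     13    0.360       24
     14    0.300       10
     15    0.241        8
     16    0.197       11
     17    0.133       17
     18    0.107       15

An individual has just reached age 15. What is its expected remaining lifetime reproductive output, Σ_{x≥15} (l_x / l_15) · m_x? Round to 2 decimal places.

l_15 = 0.241. Conditional survival from age 15 to x is l_x / l_15.
  x=15: (0.241/0.241) × 8 = 8.0000
  x=16: (0.197/0.241) × 11 = 8.9917
  x=17: (0.133/0.241) × 17 = 9.3817
  x=18: (0.107/0.241) × 15 = 6.6598
Sum = 8.0000 + 8.9917 + 9.3817 + 6.6598 = 33.0332

33.03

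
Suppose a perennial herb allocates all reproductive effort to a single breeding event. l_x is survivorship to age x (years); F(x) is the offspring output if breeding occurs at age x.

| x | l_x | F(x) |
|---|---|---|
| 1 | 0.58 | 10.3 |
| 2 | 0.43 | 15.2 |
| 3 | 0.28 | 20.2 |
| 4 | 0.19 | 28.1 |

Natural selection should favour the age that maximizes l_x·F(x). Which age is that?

Expected offspring if breeding at age x = l_x × F(x):
  age 1: 0.58 × 10.3 = 5.974
  age 2: 0.43 × 15.2 = 6.536
  age 3: 0.28 × 20.2 = 5.656
  age 4: 0.19 × 28.1 = 5.339
Maximum at age 2 (6.536).

2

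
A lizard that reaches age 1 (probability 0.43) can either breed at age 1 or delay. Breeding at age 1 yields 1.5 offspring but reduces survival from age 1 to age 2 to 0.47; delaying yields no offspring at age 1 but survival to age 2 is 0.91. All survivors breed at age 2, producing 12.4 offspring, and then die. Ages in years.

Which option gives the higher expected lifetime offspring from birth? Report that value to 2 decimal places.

4.85

breed at age 1: R₀ = 0.43 × (1.5 + 0.47 × 12.4) = 0.43 × 7.3280 = 3.1510
delay to age 2: R₀ = 0.43 × (0.91 × 12.4) = 0.43 × 11.2840 = 4.8521
Higher: delay to age 2 (4.8521).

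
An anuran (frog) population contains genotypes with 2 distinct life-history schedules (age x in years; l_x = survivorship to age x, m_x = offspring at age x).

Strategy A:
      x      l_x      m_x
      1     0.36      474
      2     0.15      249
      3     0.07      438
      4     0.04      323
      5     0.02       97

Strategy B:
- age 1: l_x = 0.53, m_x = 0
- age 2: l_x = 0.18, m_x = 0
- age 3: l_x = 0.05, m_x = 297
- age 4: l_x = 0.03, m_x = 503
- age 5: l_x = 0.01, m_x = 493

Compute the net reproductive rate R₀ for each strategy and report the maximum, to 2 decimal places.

Strategy A: R₀ = 0.36×474 + 0.15×249 + 0.07×438 + 0.04×323 + 0.02×97 = 253.5100
Strategy B: R₀ = 0.53×0 + 0.18×0 + 0.05×297 + 0.03×503 + 0.01×493 = 34.8700
Highest R₀: strategy A with 253.5100.

253.51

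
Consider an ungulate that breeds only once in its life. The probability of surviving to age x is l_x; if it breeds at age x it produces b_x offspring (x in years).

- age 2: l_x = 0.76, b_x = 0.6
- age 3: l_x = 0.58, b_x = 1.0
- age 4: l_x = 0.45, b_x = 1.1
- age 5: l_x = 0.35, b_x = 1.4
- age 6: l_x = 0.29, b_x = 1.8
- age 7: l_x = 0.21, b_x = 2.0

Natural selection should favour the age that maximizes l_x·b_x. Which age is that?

Expected offspring if breeding at age x = l_x × b_x:
  age 2: 0.76 × 0.6 = 0.456
  age 3: 0.58 × 1.0 = 0.580
  age 4: 0.45 × 1.1 = 0.495
  age 5: 0.35 × 1.4 = 0.490
  age 6: 0.29 × 1.8 = 0.522
  age 7: 0.21 × 2.0 = 0.420
Maximum at age 3 (0.580).

3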